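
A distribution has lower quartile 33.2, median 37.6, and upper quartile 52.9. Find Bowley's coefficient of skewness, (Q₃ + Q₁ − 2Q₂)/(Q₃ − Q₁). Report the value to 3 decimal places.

numerator: Q₃ + Q₁ − 2Q₂ = 52.9 + 33.2 − 2×37.6 = 10.9000
denominator: Q₃ − Q₁ = 52.9 − 33.2 = 19.7000
Bowley skewness = 10.9000 / 19.7000 ≈ 0.553

0.553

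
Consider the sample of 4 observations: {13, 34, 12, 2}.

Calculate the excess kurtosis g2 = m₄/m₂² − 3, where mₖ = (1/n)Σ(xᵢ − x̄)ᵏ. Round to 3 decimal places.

-0.901

x̄ = 15.2500
Σ(xᵢ − x̄)² = 542.7500 ⇒ m₂ = 135.68750
Σ(xᵢ − x̄)⁴ = 154555.5781 ⇒ m₄ = 38638.89453
m₂² = 18411.09766
g2 = m₄/m₂² − 3 = 2.09867 − 3 ≈ -0.901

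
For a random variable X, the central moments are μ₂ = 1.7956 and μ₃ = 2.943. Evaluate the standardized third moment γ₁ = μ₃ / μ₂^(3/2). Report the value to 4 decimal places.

σ = √μ₂ = √1.7956 = 1.34000
σ³ = μ₂^(3/2) = 2.40610
γ₁ = μ₃/σ³ = 2.943 / 2.40610 ≈ 1.2231

1.2231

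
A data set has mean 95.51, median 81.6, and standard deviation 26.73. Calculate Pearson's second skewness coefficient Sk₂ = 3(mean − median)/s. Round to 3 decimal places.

1.561

Sk₂ = 3(95.51 − 81.6) / 26.73 = 3 × 13.9100 / 26.73
    = 41.7300 / 26.73 ≈ 1.561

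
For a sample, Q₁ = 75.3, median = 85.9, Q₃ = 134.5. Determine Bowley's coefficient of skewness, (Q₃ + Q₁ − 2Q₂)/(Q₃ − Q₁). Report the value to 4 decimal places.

numerator: Q₃ + Q₁ − 2Q₂ = 134.5 + 75.3 − 2×85.9 = 38.0000
denominator: Q₃ − Q₁ = 134.5 − 75.3 = 59.2000
Bowley skewness = 38.0000 / 59.2000 ≈ 0.6419

0.6419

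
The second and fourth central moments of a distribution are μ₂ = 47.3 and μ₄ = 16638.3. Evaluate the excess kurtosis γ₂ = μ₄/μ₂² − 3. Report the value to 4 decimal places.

4.4368

μ₂² = 47.3² = 2237.29000
μ₄/μ₂² = 16638.3 / 2237.29000 = 7.43681
γ₂ = 7.43681 − 3 ≈ 4.4368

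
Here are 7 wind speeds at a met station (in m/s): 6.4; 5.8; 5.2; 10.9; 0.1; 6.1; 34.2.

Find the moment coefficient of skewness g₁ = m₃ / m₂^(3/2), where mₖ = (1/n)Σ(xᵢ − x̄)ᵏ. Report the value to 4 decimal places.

x̄ = (6.4 + 5.8 + 5.2 + 10.9 + 0.1 + 6.1 + 34.2) / 7 = 9.8143
deviations (xᵢ − x̄): -3.4143, -4.0143, -4.6143, 1.0857, -9.7143, -3.7143, 24.3857
Σ(xᵢ − x̄)² = 753.0686 ⇒ m₂ = 753.0686/7 = 107.58122
Σ(xᵢ − x̄)³ = 13331.8746 ⇒ m₃ = 13331.8746/7 = 1904.55352
m₂^(3/2) = 107.58122^(1.5) = 1115.84719
g₁ = m₃ / m₂^(3/2) = 1904.55352 / 1115.84719 ≈ 1.7068

1.7068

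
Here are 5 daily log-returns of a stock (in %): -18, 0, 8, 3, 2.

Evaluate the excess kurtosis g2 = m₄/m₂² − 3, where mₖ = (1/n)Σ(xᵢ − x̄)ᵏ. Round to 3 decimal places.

-0.117

x̄ = -1.0000
Σ(xᵢ − x̄)² = 396.0000 ⇒ m₂ = 79.20000
Σ(xᵢ − x̄)⁴ = 90420.0000 ⇒ m₄ = 18084.00000
m₂² = 6272.64000
g2 = m₄/m₂² − 3 = 2.88300 − 3 ≈ -0.117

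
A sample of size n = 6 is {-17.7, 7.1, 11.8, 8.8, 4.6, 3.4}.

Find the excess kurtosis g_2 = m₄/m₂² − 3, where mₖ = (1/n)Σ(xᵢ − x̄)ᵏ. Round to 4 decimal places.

0.6665

x̄ = 3.0000
Σ(xᵢ − x̄)² = 559.1000 ⇒ m₂ = 93.18333
Σ(xᵢ − x̄)⁴ = 191021.4386 ⇒ m₄ = 31836.90643
m₂² = 8683.13361
g_2 = m₄/m₂² − 3 = 3.66652 − 3 ≈ 0.6665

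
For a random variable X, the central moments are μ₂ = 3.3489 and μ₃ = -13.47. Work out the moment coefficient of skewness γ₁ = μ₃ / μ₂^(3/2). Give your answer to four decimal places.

-2.1979

σ = √μ₂ = √3.3489 = 1.83000
σ³ = μ₂^(3/2) = 6.12849
γ₁ = μ₃/σ³ = -13.47 / 6.12849 ≈ -2.1979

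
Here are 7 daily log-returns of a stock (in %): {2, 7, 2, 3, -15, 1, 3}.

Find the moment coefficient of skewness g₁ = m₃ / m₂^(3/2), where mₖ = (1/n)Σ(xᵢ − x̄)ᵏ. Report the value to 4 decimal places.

x̄ = (2 + 7 + 2 + 3 - 15 + 1 + 3) / 7 = 0.4286
deviations (xᵢ − x̄): 1.5714, 6.5714, 1.5714, 2.5714, -15.4286, 0.5714, 2.5714
Σ(xᵢ − x̄)² = 299.7143 ⇒ m₂ = 299.7143/7 = 42.81633
Σ(xᵢ − x̄)³ = -3346.8980 ⇒ m₃ = -3346.8980/7 = -478.12828
m₂^(3/2) = 42.81633^(1.5) = 280.16515
g₁ = m₃ / m₂^(3/2) = -478.12828 / 280.16515 ≈ -1.7066

-1.7066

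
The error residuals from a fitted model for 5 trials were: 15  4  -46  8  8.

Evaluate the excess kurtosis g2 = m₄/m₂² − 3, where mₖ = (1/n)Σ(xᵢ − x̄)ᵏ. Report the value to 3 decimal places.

x̄ = -2.2000
Σ(xᵢ − x̄)² = 2460.8000 ⇒ m₂ = 492.16000
Σ(xᵢ − x̄)⁴ = 3791059.6160 ⇒ m₄ = 758211.92320
m₂² = 242221.46560
g2 = m₄/m₂² − 3 = 3.13024 − 3 ≈ 0.130

0.130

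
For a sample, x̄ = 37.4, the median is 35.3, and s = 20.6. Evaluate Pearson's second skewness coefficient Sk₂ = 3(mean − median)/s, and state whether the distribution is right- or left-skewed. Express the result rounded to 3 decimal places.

Sk₂ = 3(37.4 − 35.3) / 20.6 = 3 × 2.1000 / 20.6
    = 6.3000 / 20.6 ≈ 0.306
Sk₂ > 0 ⇒ mean > median ⇒ right-skewed (positive skew).

0.306, right-skewed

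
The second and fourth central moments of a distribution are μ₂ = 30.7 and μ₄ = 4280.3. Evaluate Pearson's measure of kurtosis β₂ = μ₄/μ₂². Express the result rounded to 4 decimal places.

μ₂² = 30.7² = 942.49000
μ₄/μ₂² = 4280.3 / 942.49000 = 4.54148
β₂ ≈ 4.5415

4.5415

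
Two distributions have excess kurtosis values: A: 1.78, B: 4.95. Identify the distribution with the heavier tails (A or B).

B

Higher excess kurtosis ⇒ heavier tails relative to the normal distribution.
1.78 vs 4.95: the larger is 4.95, so B has heavier tails.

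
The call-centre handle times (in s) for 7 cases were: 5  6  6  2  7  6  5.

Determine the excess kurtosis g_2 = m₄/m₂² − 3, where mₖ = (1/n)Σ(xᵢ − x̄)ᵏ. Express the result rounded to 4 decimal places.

x̄ = 5.2857
Σ(xᵢ − x̄)² = 15.4286 ⇒ m₂ = 2.20408
Σ(xᵢ − x̄)⁴ = 125.9825 ⇒ m₄ = 17.99750
m₂² = 4.85798
g_2 = m₄/m₂² − 3 = 3.70473 − 3 ≈ 0.7047

0.7047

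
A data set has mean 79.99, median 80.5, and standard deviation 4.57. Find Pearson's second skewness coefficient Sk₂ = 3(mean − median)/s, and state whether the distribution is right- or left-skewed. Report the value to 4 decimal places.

Sk₂ = 3(79.99 − 80.5) / 4.57 = 3 × -0.5100 / 4.57
    = -1.5300 / 4.57 ≈ -0.3348
Sk₂ < 0 ⇒ mean < median ⇒ left-skewed (negative skew).

-0.3348, left-skewed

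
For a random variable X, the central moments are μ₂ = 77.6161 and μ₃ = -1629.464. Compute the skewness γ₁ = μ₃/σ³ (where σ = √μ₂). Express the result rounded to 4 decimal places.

-2.3830

σ = √μ₂ = √77.6161 = 8.81000
σ³ = μ₂^(3/2) = 683.79784
γ₁ = μ₃/σ³ = -1629.464 / 683.79784 ≈ -2.3830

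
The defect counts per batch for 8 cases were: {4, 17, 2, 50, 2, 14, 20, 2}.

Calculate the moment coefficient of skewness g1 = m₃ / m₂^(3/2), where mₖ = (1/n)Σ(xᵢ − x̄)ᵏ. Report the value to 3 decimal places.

1.445

x̄ = (4 + 17 + 2 + 50 + 2 + 14 + 20 + 2) / 8 = 13.8750
deviations (xᵢ − x̄): -9.8750, 3.1250, -11.8750, 36.1250, -11.8750, 0.1250, 6.1250, -11.8750
Σ(xᵢ − x̄)² = 1872.8750 ⇒ m₂ = 1872.8750/8 = 234.10938
Σ(xᵢ − x̄)³ = 41417.3438 ⇒ m₃ = 41417.3438/8 = 5177.16797
m₂^(3/2) = 234.10938^(1.5) = 3582.02167
g1 = m₃ / m₂^(3/2) = 5177.16797 / 3582.02167 ≈ 1.445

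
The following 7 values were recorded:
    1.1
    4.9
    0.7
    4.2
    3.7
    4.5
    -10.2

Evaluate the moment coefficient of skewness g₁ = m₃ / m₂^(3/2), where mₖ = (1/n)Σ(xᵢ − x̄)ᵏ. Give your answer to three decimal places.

x̄ = (1.1 + 4.9 + 0.7 + 4.2 + 3.7 + 4.5 - 10.2) / 7 = 1.2714
deviations (xᵢ − x̄): -0.1714, 3.6286, -0.5714, 2.9286, 2.4286, 3.2286, -11.4714
Σ(xᵢ − x̄)² = 170.0143 ⇒ m₂ = 170.0143/7 = 24.28776
Σ(xᵢ − x̄)³ = -1388.8892 ⇒ m₃ = -1388.8892/7 = -198.41274
m₂^(3/2) = 24.28776^(1.5) = 119.69639
g₁ = m₃ / m₂^(3/2) = -198.41274 / 119.69639 ≈ -1.658

-1.658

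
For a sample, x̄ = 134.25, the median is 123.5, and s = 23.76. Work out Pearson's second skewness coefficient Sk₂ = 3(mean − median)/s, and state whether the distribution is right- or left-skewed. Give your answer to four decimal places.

1.3573, right-skewed

Sk₂ = 3(134.25 − 123.5) / 23.76 = 3 × 10.7500 / 23.76
    = 32.2500 / 23.76 ≈ 1.3573
Sk₂ > 0 ⇒ mean > median ⇒ right-skewed (positive skew).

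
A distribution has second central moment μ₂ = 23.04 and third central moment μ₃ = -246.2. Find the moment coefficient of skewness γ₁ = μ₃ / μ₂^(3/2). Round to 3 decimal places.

σ = √μ₂ = √23.04 = 4.80000
σ³ = μ₂^(3/2) = 110.59200
γ₁ = μ₃/σ³ = -246.2 / 110.59200 ≈ -2.226

-2.226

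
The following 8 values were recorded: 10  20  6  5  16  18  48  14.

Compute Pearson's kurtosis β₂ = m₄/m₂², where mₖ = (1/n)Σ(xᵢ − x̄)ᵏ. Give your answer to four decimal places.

x̄ = 17.1250
Σ(xᵢ − x̄)² = 1294.8750 ⇒ m₂ = 161.85938
Σ(xᵢ − x̄)⁴ = 948389.9004 ⇒ m₄ = 118548.73755
m₂² = 26198.45728
β₂ = m₄/m₂² = 118548.73755 / 26198.45728 ≈ 4.5250

4.5250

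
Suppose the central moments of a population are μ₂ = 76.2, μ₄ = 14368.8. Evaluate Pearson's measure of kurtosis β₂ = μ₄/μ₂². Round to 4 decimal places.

2.4746

μ₂² = 76.2² = 5806.44000
μ₄/μ₂² = 14368.8 / 5806.44000 = 2.47463
β₂ ≈ 2.4746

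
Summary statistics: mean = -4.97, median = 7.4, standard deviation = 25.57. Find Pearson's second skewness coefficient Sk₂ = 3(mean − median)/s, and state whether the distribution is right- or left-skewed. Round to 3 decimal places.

-1.451, left-skewed

Sk₂ = 3(-4.97 − 7.4) / 25.57 = 3 × -12.3700 / 25.57
    = -37.1100 / 25.57 ≈ -1.451
Sk₂ < 0 ⇒ mean < median ⇒ left-skewed (negative skew).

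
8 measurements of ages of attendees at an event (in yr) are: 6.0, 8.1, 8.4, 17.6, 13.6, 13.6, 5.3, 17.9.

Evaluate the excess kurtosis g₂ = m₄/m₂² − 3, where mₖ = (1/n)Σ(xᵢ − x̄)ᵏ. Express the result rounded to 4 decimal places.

-1.5162

x̄ = 11.3125
Σ(xᵢ − x̄)² = 176.5688 ⇒ m₂ = 22.07109
Σ(xᵢ − x̄)⁴ = 5782.5451 ⇒ m₄ = 722.81814
m₂² = 487.13318
g₂ = m₄/m₂² − 3 = 1.48382 − 3 ≈ -1.5162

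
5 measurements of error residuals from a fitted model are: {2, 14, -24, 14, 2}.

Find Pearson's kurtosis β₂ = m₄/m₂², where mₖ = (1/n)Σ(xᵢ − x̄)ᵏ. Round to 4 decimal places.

x̄ = 1.6000
Σ(xᵢ − x̄)² = 963.2000 ⇒ m₂ = 192.64000
Σ(xᵢ − x̄)⁴ = 476781.0560 ⇒ m₄ = 95356.21120
m₂² = 37110.16960
β₂ = m₄/m₂² = 95356.21120 / 37110.16960 ≈ 2.5695

2.5695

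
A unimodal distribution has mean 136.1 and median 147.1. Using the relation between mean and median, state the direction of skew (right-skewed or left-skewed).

left-skewed

mean − median = 136.1 − 147.1 = -11.0
mean < median ⇒ the longer tail is on the left ⇒ left-skewed (negatively skewed).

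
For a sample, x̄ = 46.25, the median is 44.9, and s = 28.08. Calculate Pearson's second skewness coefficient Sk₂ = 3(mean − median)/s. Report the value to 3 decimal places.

Sk₂ = 3(46.25 − 44.9) / 28.08 = 3 × 1.3500 / 28.08
    = 4.0500 / 28.08 ≈ 0.144

0.144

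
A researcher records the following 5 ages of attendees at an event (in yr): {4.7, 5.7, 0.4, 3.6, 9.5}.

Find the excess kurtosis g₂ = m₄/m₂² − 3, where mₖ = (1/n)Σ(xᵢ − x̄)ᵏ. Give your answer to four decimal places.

x̄ = 4.7800
Σ(xᵢ − x̄)² = 43.7080 ⇒ m₂ = 8.74160
Σ(xᵢ − x̄)⁴ = 867.0235 ⇒ m₄ = 173.40470
m₂² = 76.41557
g₂ = m₄/m₂² − 3 = 2.26923 − 3 ≈ -0.7308

-0.7308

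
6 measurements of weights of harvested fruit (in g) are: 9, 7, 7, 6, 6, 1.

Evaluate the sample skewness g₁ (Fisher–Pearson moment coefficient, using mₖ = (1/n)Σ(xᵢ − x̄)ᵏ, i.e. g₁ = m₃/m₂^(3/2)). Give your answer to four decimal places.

-1.0887

x̄ = (9 + 7 + 7 + 6 + 6 + 1) / 6 = 6.0000
deviations (xᵢ − x̄): 3.0000, 1.0000, 1.0000, 0.0000, 0.0000, -5.0000
Σ(xᵢ − x̄)² = 36.0000 ⇒ m₂ = 36.0000/6 = 6.00000
Σ(xᵢ − x̄)³ = -96.0000 ⇒ m₃ = -96.0000/6 = -16.00000
m₂^(3/2) = 6.00000^(1.5) = 14.69694
g₁ = m₃ / m₂^(3/2) = -16.00000 / 14.69694 ≈ -1.0887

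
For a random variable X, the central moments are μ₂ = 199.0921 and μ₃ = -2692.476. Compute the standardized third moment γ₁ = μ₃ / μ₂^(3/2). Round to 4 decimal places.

σ = √μ₂ = √199.0921 = 14.11000
σ³ = μ₂^(3/2) = 2809.18953
γ₁ = μ₃/σ³ = -2692.476 / 2809.18953 ≈ -0.9585

-0.9585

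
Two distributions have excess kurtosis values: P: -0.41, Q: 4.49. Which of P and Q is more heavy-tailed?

Q

Higher excess kurtosis ⇒ heavier tails relative to the normal distribution.
-0.41 vs 4.49: the larger is 4.49, so Q has heavier tails. (Q is leptokurtic — heavier-than-normal tails; the other is platykurtic.)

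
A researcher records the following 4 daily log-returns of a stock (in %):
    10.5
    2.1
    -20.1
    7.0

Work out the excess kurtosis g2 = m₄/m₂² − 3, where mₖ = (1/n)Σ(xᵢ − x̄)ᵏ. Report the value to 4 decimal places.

-0.8329

x̄ = -0.1250
Σ(xᵢ − x̄)² = 567.6075 ⇒ m₂ = 141.90188
Σ(xᵢ − x̄)⁴ = 174547.4493 ⇒ m₄ = 43636.86233
m₂² = 20136.14213
g2 = m₄/m₂² − 3 = 2.16709 − 3 ≈ -0.8329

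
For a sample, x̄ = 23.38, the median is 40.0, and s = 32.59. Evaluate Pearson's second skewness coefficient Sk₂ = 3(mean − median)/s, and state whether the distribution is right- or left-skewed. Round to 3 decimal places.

-1.530, left-skewed

Sk₂ = 3(23.38 − 40.0) / 32.59 = 3 × -16.6200 / 32.59
    = -49.8600 / 32.59 ≈ -1.530
Sk₂ < 0 ⇒ mean < median ⇒ left-skewed (negative skew).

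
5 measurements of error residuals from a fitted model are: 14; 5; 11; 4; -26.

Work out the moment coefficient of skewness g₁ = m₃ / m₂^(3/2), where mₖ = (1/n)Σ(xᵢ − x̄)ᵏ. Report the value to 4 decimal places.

x̄ = (14 + 5 + 11 + 4 - 26) / 5 = 1.6000
deviations (xᵢ − x̄): 12.4000, 3.4000, 9.4000, 2.4000, -27.6000
Σ(xᵢ − x̄)² = 1021.2000 ⇒ m₂ = 1021.2000/5 = 204.24000
Σ(xᵢ − x̄)³ = -18234.2400 ⇒ m₃ = -18234.2400/5 = -3646.84800
m₂^(3/2) = 204.24000^(1.5) = 2918.84614
g₁ = m₃ / m₂^(3/2) = -3646.84800 / 2918.84614 ≈ -1.2494

-1.2494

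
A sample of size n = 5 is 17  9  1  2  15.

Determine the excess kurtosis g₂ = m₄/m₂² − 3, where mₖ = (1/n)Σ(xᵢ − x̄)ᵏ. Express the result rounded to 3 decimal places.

-1.693

x̄ = 8.8000
Σ(xᵢ − x̄)² = 212.8000 ⇒ m₂ = 42.56000
Σ(xᵢ − x̄)⁴ = 11838.4960 ⇒ m₄ = 2367.69920
m₂² = 1811.35360
g₂ = m₄/m₂² − 3 = 1.30714 − 3 ≈ -1.693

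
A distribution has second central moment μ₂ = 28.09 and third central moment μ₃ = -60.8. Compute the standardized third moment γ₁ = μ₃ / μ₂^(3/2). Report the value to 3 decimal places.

-0.408

σ = √μ₂ = √28.09 = 5.30000
σ³ = μ₂^(3/2) = 148.87700
γ₁ = μ₃/σ³ = -60.8 / 148.87700 ≈ -0.408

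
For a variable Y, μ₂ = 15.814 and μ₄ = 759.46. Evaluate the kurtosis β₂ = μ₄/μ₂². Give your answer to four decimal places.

μ₂² = 15.814² = 250.08260
μ₄/μ₂² = 759.46 / 250.08260 = 3.03684
β₂ ≈ 3.0368

3.0368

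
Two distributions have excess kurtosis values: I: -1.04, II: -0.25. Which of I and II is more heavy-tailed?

II

Higher excess kurtosis ⇒ heavier tails relative to the normal distribution.
-1.04 vs -0.25: the larger is -0.25, so II has heavier tails.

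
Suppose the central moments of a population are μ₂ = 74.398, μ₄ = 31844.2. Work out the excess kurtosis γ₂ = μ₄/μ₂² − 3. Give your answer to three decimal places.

2.753

μ₂² = 74.398² = 5535.06240
μ₄/μ₂² = 31844.2 / 5535.06240 = 5.75318
γ₂ = 5.75318 − 3 ≈ 2.753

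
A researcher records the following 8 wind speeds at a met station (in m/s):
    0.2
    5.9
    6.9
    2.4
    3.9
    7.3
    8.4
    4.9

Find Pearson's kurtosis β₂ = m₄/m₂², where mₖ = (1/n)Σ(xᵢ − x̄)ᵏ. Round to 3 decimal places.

x̄ = 4.9875
Σ(xᵢ − x̄)² = 52.2888 ⇒ m₂ = 6.53609
Σ(xᵢ − x̄)⁴ = 749.8363 ⇒ m₄ = 93.72953
m₂² = 42.72052
β₂ = m₄/m₂² = 93.72953 / 42.72052 ≈ 2.194

2.194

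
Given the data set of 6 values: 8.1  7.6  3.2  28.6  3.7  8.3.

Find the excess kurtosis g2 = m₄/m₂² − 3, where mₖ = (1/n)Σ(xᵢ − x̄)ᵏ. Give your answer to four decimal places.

0.8155

x̄ = 9.9167
Σ(xᵢ − x̄)² = 444.1083 ⇒ m₂ = 74.01806
Σ(xᵢ − x̄)⁴ = 125423.0828 ⇒ m₄ = 20903.84714
m₂² = 5478.67255
g2 = m₄/m₂² − 3 = 3.81549 − 3 ≈ 0.8155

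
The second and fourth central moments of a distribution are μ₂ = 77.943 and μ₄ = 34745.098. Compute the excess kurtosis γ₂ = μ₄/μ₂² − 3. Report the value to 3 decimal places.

μ₂² = 77.943² = 6075.11125
μ₄/μ₂² = 34745.098 / 6075.11125 = 5.71925
γ₂ = 5.71925 − 3 ≈ 2.719

2.719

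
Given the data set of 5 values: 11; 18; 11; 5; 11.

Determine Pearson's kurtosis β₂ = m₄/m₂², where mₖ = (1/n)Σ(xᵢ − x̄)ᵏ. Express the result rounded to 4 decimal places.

2.5141

x̄ = 11.2000
Σ(xᵢ − x̄)² = 84.8000 ⇒ m₂ = 16.96000
Σ(xᵢ − x̄)⁴ = 3615.7760 ⇒ m₄ = 723.15520
m₂² = 287.64160
β₂ = m₄/m₂² = 723.15520 / 287.64160 ≈ 2.5141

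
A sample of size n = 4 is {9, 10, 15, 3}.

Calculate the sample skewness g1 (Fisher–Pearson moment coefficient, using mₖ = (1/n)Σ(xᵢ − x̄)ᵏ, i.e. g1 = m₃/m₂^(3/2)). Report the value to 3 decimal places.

-0.173

x̄ = (9 + 10 + 15 + 3) / 4 = 9.2500
deviations (xᵢ − x̄): -0.2500, 0.7500, 5.7500, -6.2500
Σ(xᵢ − x̄)² = 72.7500 ⇒ m₂ = 72.7500/4 = 18.18750
Σ(xᵢ − x̄)³ = -53.6250 ⇒ m₃ = -53.6250/4 = -13.40625
m₂^(3/2) = 18.18750^(1.5) = 77.56388
g1 = m₃ / m₂^(3/2) = -13.40625 / 77.56388 ≈ -0.173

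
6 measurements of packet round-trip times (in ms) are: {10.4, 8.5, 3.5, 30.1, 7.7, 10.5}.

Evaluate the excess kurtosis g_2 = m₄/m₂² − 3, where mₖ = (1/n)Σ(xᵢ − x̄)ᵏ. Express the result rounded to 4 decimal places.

x̄ = 11.7833
Σ(xᵢ − x̄)² = 435.1283 ⇒ m₂ = 72.52139
Σ(xᵢ − x̄)⁴ = 117668.8620 ⇒ m₄ = 19611.47701
m₂² = 5259.35185
g_2 = m₄/m₂² − 3 = 3.72888 − 3 ≈ 0.7289

0.7289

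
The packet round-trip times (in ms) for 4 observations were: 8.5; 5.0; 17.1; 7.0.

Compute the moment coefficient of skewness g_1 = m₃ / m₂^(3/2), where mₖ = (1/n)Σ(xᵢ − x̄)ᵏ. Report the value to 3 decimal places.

0.907

x̄ = (8.5 + 5.0 + 17.1 + 7.0) / 4 = 9.4000
deviations (xᵢ − x̄): -0.9000, -4.4000, 7.7000, -2.4000
Σ(xᵢ − x̄)² = 85.2200 ⇒ m₂ = 85.2200/4 = 21.30500
Σ(xᵢ − x̄)³ = 356.7960 ⇒ m₃ = 356.7960/4 = 89.19900
m₂^(3/2) = 21.30500^(1.5) = 98.33821
g_1 = m₃ / m₂^(3/2) = 89.19900 / 98.33821 ≈ 0.907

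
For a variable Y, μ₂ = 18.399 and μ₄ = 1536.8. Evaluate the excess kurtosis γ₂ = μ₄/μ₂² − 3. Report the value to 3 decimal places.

μ₂² = 18.399² = 338.52320
μ₄/μ₂² = 1536.8 / 338.52320 = 4.53972
γ₂ = 4.53972 − 3 ≈ 1.540

1.540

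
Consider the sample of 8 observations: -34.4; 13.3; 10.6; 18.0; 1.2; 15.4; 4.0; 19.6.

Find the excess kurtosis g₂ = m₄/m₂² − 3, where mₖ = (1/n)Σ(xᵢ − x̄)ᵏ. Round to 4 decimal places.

1.7058

x̄ = 5.9625
Σ(xᵢ − x̄)² = 2150.9587 ⇒ m₂ = 268.86984
Σ(xᵢ − x̄)⁴ = 2721477.8974 ⇒ m₄ = 340184.73718
m₂² = 72290.99288
g₂ = m₄/m₂² − 3 = 4.70577 − 3 ≈ 1.7058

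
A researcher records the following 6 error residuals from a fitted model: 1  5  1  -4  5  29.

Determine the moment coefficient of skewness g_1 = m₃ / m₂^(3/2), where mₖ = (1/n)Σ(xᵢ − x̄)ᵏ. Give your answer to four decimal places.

1.4581

x̄ = (1 + 5 + 1 - 4 + 5 + 29) / 6 = 6.1667
deviations (xᵢ − x̄): -5.1667, -1.1667, -5.1667, -10.1667, -1.1667, 22.8333
Σ(xᵢ − x̄)² = 680.8333 ⇒ m₂ = 680.8333/6 = 113.47222
Σ(xᵢ − x̄)³ = 10574.5556 ⇒ m₃ = 10574.5556/6 = 1762.42593
m₂^(3/2) = 113.47222^(1.5) = 1208.74402
g_1 = m₃ / m₂^(3/2) = 1762.42593 / 1208.74402 ≈ 1.4581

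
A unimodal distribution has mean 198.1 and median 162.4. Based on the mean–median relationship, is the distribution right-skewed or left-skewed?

right-skewed

mean − median = 198.1 − 162.4 = 35.7
mean > median ⇒ the longer tail is on the right ⇒ right-skewed (positively skewed).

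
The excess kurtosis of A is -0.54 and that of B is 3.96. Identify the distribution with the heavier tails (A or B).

Higher excess kurtosis ⇒ heavier tails relative to the normal distribution.
-0.54 vs 3.96: the larger is 3.96, so B has heavier tails. (B is leptokurtic — heavier-than-normal tails; the other is platykurtic.)

B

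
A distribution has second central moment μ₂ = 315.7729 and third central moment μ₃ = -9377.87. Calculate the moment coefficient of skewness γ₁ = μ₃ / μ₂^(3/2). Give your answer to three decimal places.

-1.671

σ = √μ₂ = √315.7729 = 17.77000
σ³ = μ₂^(3/2) = 5611.28443
γ₁ = μ₃/σ³ = -9377.87 / 5611.28443 ≈ -1.671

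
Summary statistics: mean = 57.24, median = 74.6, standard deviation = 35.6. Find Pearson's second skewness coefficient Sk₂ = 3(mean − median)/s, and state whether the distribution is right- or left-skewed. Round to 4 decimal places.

Sk₂ = 3(57.24 − 74.6) / 35.6 = 3 × -17.3600 / 35.6
    = -52.0800 / 35.6 ≈ -1.4629
Sk₂ < 0 ⇒ mean < median ⇒ left-skewed (negative skew).

-1.4629, left-skewed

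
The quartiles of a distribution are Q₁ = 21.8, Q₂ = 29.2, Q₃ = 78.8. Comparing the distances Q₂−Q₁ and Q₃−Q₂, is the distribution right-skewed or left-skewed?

right-skewed

Q₂ − Q₁ = 7.4;  Q₃ − Q₂ = 49.6
Q₃ − Q₂ > Q₂ − Q₁ ⇒ the upper half is more spread out ⇒ right-skewed.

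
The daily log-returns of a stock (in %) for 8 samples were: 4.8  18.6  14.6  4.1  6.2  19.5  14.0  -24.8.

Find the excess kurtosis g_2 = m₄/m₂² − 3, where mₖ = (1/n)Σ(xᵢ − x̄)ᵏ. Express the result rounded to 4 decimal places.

1.2893

x̄ = 7.1250
Σ(xᵢ − x̄)² = 1422.5750 ⇒ m₂ = 177.82188
Σ(xᵢ − x̄)⁴ = 1085040.4389 ⇒ m₄ = 135630.05486
m₂² = 31620.61923
g_2 = m₄/m₂² − 3 = 4.28929 − 3 ≈ 1.2893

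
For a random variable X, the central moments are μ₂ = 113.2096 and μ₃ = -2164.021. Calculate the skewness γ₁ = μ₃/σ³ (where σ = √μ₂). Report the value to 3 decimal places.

σ = √μ₂ = √113.2096 = 10.64000
σ³ = μ₂^(3/2) = 1204.55014
γ₁ = μ₃/σ³ = -2164.021 / 1204.55014 ≈ -1.797

-1.797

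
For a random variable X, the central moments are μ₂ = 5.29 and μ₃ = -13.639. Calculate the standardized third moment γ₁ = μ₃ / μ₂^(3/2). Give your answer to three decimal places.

σ = √μ₂ = √5.29 = 2.30000
σ³ = μ₂^(3/2) = 12.16700
γ₁ = μ₃/σ³ = -13.639 / 12.16700 ≈ -1.121

-1.121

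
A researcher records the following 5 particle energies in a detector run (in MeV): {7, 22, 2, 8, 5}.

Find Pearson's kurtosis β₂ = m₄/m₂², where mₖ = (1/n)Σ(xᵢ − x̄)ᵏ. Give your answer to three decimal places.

x̄ = 8.8000
Σ(xᵢ − x̄)² = 238.8000 ⇒ m₂ = 47.76000
Σ(xᵢ − x̄)⁴ = 32717.1360 ⇒ m₄ = 6543.42720
m₂² = 2281.01760
β₂ = m₄/m₂² = 6543.42720 / 2281.01760 ≈ 2.869

2.869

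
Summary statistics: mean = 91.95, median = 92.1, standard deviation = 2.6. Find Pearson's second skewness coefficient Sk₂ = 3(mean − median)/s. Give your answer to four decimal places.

Sk₂ = 3(91.95 − 92.1) / 2.6 = 3 × -0.1500 / 2.6
    = -0.4500 / 2.6 ≈ -0.1731

-0.1731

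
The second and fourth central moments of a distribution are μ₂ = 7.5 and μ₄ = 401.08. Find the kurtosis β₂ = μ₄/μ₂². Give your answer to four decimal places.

μ₂² = 7.5² = 56.25000
μ₄/μ₂² = 401.08 / 56.25000 = 7.13031
β₂ ≈ 7.1303

7.1303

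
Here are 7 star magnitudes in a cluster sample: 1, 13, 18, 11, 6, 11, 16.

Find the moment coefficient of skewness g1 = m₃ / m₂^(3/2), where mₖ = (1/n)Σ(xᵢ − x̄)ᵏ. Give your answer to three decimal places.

-0.515

x̄ = (1 + 13 + 18 + 11 + 6 + 11 + 16) / 7 = 10.8571
deviations (xᵢ − x̄): -9.8571, 2.1429, 7.1429, 0.1429, -4.8571, 0.1429, 5.1429
Σ(xᵢ − x̄)² = 202.8571 ⇒ m₂ = 202.8571/7 = 28.97959
Σ(xᵢ − x̄)³ = -562.0408 ⇒ m₃ = -562.0408/7 = -80.29155
m₂^(3/2) = 28.97959^(1.5) = 156.00496
g1 = m₃ / m₂^(3/2) = -80.29155 / 156.00496 ≈ -0.515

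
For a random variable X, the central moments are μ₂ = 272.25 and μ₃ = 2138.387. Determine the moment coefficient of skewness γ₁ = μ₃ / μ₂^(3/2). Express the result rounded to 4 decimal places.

σ = √μ₂ = √272.25 = 16.50000
σ³ = μ₂^(3/2) = 4492.12500
γ₁ = μ₃/σ³ = 2138.387 / 4492.12500 ≈ 0.4760

0.4760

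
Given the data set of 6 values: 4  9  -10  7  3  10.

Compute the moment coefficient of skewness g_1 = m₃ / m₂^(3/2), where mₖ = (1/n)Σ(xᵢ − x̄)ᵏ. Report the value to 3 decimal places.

x̄ = (4 + 9 - 10 + 7 + 3 + 10) / 6 = 3.8333
deviations (xᵢ − x̄): 0.1667, 5.1667, -13.8333, 3.1667, -0.8333, 6.1667
Σ(xᵢ − x̄)² = 266.8333 ⇒ m₂ = 266.8333/6 = 44.47222
Σ(xᵢ − x̄)³ = -2243.5556 ⇒ m₃ = -2243.5556/6 = -373.92593
m₂^(3/2) = 44.47222^(1.5) = 296.57412
g_1 = m₃ / m₂^(3/2) = -373.92593 / 296.57412 ≈ -1.261

-1.261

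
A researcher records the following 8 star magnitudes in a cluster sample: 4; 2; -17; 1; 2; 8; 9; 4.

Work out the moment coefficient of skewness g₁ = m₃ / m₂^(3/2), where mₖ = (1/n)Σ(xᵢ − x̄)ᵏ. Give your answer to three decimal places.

-1.689

x̄ = (4 + 2 - 17 + 1 + 2 + 8 + 9 + 4) / 8 = 1.6250
deviations (xᵢ − x̄): 2.3750, 0.3750, -18.6250, -0.6250, 0.3750, 6.3750, 7.3750, 2.3750
Σ(xᵢ − x̄)² = 453.8750 ⇒ m₂ = 453.8750/8 = 56.73438
Σ(xᵢ − x̄)³ = -5773.9688 ⇒ m₃ = -5773.9688/8 = -721.74609
m₂^(3/2) = 56.73438^(1.5) = 427.33593
g₁ = m₃ / m₂^(3/2) = -721.74609 / 427.33593 ≈ -1.689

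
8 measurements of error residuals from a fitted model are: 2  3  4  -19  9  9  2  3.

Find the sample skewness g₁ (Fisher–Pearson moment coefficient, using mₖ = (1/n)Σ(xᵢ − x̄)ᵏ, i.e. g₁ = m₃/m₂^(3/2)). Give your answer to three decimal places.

x̄ = (2 + 3 + 4 - 19 + 9 + 9 + 2 + 3) / 8 = 1.6250
deviations (xᵢ − x̄): 0.3750, 1.3750, 2.3750, -20.6250, 7.3750, 7.3750, 0.3750, 1.3750
Σ(xᵢ − x̄)² = 543.8750 ⇒ m₂ = 543.8750/8 = 67.98438
Σ(xᵢ − x̄)³ = -7952.7188 ⇒ m₃ = -7952.7188/8 = -994.08984
m₂^(3/2) = 67.98438^(1.5) = 560.54911
g₁ = m₃ / m₂^(3/2) = -994.08984 / 560.54911 ≈ -1.773

-1.773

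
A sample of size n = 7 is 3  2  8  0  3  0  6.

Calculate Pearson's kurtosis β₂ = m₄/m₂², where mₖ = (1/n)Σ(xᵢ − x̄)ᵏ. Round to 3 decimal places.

x̄ = 3.1429
Σ(xᵢ − x̄)² = 52.8571 ⇒ m₂ = 7.55102
Σ(xᵢ − x̄)⁴ = 820.0525 ⇒ m₄ = 117.15035
m₂² = 57.01791
β₂ = m₄/m₂² = 117.15035 / 57.01791 ≈ 2.055

2.055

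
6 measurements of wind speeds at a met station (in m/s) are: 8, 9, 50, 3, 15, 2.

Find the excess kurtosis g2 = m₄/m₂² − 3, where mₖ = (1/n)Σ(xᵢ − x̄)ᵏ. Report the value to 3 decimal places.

x̄ = 14.5000
Σ(xᵢ − x̄)² = 1621.5000 ⇒ m₂ = 270.25000
Σ(xᵢ − x̄)⁴ = 1632834.3750 ⇒ m₄ = 272139.06250
m₂² = 73035.06250
g2 = m₄/m₂² − 3 = 3.72614 − 3 ≈ 0.726

0.726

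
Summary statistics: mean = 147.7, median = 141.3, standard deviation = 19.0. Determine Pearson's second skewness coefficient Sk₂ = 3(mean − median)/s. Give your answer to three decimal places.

Sk₂ = 3(147.7 − 141.3) / 19.0 = 3 × 6.4000 / 19.0
    = 19.2000 / 19.0 ≈ 1.011

1.011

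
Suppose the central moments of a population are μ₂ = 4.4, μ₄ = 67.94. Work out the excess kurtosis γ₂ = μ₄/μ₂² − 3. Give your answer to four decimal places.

0.5093

μ₂² = 4.4² = 19.36000
μ₄/μ₂² = 67.94 / 19.36000 = 3.50930
γ₂ = 3.50930 − 3 ≈ 0.5093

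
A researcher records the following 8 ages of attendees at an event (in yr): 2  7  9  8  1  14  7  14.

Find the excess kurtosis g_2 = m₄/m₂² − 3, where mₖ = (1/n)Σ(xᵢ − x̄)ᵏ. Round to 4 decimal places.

-1.0428

x̄ = 7.7500
Σ(xᵢ − x̄)² = 159.5000 ⇒ m₂ = 19.93750
Σ(xᵢ − x̄)⁴ = 6223.9063 ⇒ m₄ = 777.98828
m₂² = 397.50391
g_2 = m₄/m₂² − 3 = 1.95718 − 3 ≈ -1.0428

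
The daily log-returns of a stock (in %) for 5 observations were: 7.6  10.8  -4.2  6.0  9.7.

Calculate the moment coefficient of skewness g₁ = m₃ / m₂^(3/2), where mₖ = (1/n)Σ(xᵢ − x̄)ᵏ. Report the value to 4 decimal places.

-1.1562

x̄ = (7.6 + 10.8 - 4.2 + 6.0 + 9.7) / 5 = 5.9800
deviations (xᵢ − x̄): 1.6200, 4.8200, -10.1800, 0.0200, 3.7200
Σ(xᵢ − x̄)² = 143.3280 ⇒ m₂ = 143.3280/5 = 28.66560
Σ(xᵢ − x̄)³ = -887.2673 ⇒ m₃ = -887.2673/5 = -177.45346
m₂^(3/2) = 28.66560^(1.5) = 153.47638
g₁ = m₃ / m₂^(3/2) = -177.45346 / 153.47638 ≈ -1.1562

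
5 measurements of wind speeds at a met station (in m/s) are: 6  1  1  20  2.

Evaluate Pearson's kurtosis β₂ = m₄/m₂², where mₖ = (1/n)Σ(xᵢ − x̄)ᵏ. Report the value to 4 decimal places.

2.9079

x̄ = 6.0000
Σ(xᵢ − x̄)² = 262.0000 ⇒ m₂ = 52.40000
Σ(xᵢ − x̄)⁴ = 39922.0000 ⇒ m₄ = 7984.40000
m₂² = 2745.76000
β₂ = m₄/m₂² = 7984.40000 / 2745.76000 ≈ 2.9079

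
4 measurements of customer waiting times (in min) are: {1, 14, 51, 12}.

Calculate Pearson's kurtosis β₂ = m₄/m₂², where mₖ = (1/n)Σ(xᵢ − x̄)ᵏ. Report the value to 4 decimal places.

x̄ = 19.5000
Σ(xᵢ − x̄)² = 1421.0000 ⇒ m₂ = 355.25000
Σ(xᵢ − x̄)⁴ = 1105774.2500 ⇒ m₄ = 276443.56250
m₂² = 126202.56250
β₂ = m₄/m₂² = 276443.56250 / 126202.56250 ≈ 2.1905

2.1905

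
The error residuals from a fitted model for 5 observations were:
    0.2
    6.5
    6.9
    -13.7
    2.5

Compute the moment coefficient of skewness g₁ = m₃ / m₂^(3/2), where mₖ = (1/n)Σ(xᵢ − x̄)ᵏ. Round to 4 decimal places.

x̄ = (0.2 + 6.5 + 6.9 - 13.7 + 2.5) / 5 = 0.4800
deviations (xᵢ − x̄): -0.2800, 6.0200, 6.4200, -14.1800, 2.0200
Σ(xᵢ − x̄)² = 282.6880 ⇒ m₂ = 282.6880/5 = 56.53760
Σ(xᵢ − x̄)³ = -2360.2097 ⇒ m₃ = -2360.2097/5 = -472.04194
m₂^(3/2) = 56.53760^(1.5) = 425.11463
g₁ = m₃ / m₂^(3/2) = -472.04194 / 425.11463 ≈ -1.1104

-1.1104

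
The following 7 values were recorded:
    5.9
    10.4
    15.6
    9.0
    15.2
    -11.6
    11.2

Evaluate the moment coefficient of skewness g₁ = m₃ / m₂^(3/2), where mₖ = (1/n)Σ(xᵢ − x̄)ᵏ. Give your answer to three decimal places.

-1.496

x̄ = (5.9 + 10.4 + 15.6 + 9.0 + 15.2 - 11.6 + 11.2) / 7 = 7.9571
deviations (xᵢ − x̄): -2.0571, 2.4429, 7.6429, 1.0429, 7.2429, -19.5571, 3.2429
Σ(xᵢ − x̄)² = 515.1571 ⇒ m₂ = 515.1571/7 = 73.59388
Σ(xᵢ − x̄)³ = -6612.7460 ⇒ m₃ = -6612.7460/7 = -944.67799
m₂^(3/2) = 73.59388^(1.5) = 631.33887
g₁ = m₃ / m₂^(3/2) = -944.67799 / 631.33887 ≈ -1.496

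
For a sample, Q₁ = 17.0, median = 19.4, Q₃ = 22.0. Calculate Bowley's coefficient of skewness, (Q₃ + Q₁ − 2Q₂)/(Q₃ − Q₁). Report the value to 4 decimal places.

numerator: Q₃ + Q₁ − 2Q₂ = 22.0 + 17.0 − 2×19.4 = 0.2000
denominator: Q₃ − Q₁ = 22.0 − 17.0 = 5.0000
Bowley skewness = 0.2000 / 5.0000 ≈ 0.0400

0.0400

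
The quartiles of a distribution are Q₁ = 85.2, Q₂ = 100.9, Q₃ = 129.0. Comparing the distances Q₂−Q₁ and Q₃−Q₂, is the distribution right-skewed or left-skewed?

right-skewed

Q₂ − Q₁ = 15.7;  Q₃ − Q₂ = 28.1
Q₃ − Q₂ > Q₂ − Q₁ ⇒ the upper half is more spread out ⇒ right-skewed.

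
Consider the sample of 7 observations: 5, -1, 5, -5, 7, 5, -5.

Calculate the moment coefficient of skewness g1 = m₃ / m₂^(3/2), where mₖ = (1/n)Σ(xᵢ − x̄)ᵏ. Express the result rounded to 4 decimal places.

-0.4056

x̄ = (5 - 1 + 5 - 5 + 7 + 5 - 5) / 7 = 1.5714
deviations (xᵢ − x̄): 3.4286, -2.5714, 3.4286, -6.5714, 5.4286, 3.4286, -6.5714
Σ(xᵢ − x̄)² = 157.7143 ⇒ m₂ = 157.7143/7 = 22.53061
Σ(xᵢ − x̄)³ = -303.6735 ⇒ m₃ = -303.6735/7 = -43.38192
m₂^(3/2) = 22.53061^(1.5) = 106.94476
g1 = m₃ / m₂^(3/2) = -43.38192 / 106.94476 ≈ -0.4056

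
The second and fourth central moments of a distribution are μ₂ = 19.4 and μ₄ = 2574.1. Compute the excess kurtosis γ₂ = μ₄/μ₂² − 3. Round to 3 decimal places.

μ₂² = 19.4² = 376.36000
μ₄/μ₂² = 2574.1 / 376.36000 = 6.83946
γ₂ = 6.83946 − 3 ≈ 3.839

3.839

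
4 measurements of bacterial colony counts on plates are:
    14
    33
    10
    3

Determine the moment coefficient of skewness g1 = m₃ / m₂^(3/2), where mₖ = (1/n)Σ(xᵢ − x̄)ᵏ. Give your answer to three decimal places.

0.725

x̄ = (14 + 33 + 10 + 3) / 4 = 15.0000
deviations (xᵢ − x̄): -1.0000, 18.0000, -5.0000, -12.0000
Σ(xᵢ − x̄)² = 494.0000 ⇒ m₂ = 494.0000/4 = 123.50000
Σ(xᵢ − x̄)³ = 3978.0000 ⇒ m₃ = 3978.0000/4 = 994.50000
m₂^(3/2) = 123.50000^(1.5) = 1372.46234
g1 = m₃ / m₂^(3/2) = 994.50000 / 1372.46234 ≈ 0.725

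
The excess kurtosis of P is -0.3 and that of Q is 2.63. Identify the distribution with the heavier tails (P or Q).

Higher excess kurtosis ⇒ heavier tails relative to the normal distribution.
-0.3 vs 2.63: the larger is 2.63, so Q has heavier tails. (Q is leptokurtic — heavier-than-normal tails; the other is platykurtic.)

Q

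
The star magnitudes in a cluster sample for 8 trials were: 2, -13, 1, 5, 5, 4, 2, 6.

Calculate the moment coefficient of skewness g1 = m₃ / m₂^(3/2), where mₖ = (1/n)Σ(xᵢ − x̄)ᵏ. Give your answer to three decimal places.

-1.905

x̄ = (2 - 13 + 1 + 5 + 5 + 4 + 2 + 6) / 8 = 1.5000
deviations (xᵢ − x̄): 0.5000, -14.5000, -0.5000, 3.5000, 3.5000, 2.5000, 0.5000, 4.5000
Σ(xᵢ − x̄)² = 262.0000 ⇒ m₂ = 262.0000/8 = 32.75000
Σ(xᵢ − x̄)³ = -2856.0000 ⇒ m₃ = -2856.0000/8 = -357.00000
m₂^(3/2) = 32.75000^(1.5) = 187.42044
g1 = m₃ / m₂^(3/2) = -357.00000 / 187.42044 ≈ -1.905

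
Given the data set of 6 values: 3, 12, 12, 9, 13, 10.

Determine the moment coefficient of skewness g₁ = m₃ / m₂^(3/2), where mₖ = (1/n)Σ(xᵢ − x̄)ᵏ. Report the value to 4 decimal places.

x̄ = (3 + 12 + 12 + 9 + 13 + 10) / 6 = 9.8333
deviations (xᵢ − x̄): -6.8333, 2.1667, 2.1667, -0.8333, 3.1667, 0.1667
Σ(xᵢ − x̄)² = 66.8333 ⇒ m₂ = 66.8333/6 = 11.13889
Σ(xᵢ − x̄)³ = -267.5556 ⇒ m₃ = -267.5556/6 = -44.59259
m₂^(3/2) = 11.13889^(1.5) = 37.17601
g₁ = m₃ / m₂^(3/2) = -44.59259 / 37.17601 ≈ -1.1995

-1.1995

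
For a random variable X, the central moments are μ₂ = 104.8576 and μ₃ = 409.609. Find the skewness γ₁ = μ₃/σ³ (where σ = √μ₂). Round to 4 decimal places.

σ = √μ₂ = √104.8576 = 10.24000
σ³ = μ₂^(3/2) = 1073.74182
γ₁ = μ₃/σ³ = 409.609 / 1073.74182 ≈ 0.3815

0.3815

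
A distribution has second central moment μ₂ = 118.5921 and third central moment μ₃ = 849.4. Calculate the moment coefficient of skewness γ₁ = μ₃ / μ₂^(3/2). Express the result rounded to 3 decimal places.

σ = √μ₂ = √118.5921 = 10.89000
σ³ = μ₂^(3/2) = 1291.46797
γ₁ = μ₃/σ³ = 849.4 / 1291.46797 ≈ 0.658

0.658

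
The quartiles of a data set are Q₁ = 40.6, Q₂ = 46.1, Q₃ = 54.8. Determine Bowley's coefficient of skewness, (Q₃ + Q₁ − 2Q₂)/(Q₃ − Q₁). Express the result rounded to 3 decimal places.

0.225

numerator: Q₃ + Q₁ − 2Q₂ = 54.8 + 40.6 − 2×46.1 = 3.2000
denominator: Q₃ − Q₁ = 54.8 − 40.6 = 14.2000
Bowley skewness = 3.2000 / 14.2000 ≈ 0.225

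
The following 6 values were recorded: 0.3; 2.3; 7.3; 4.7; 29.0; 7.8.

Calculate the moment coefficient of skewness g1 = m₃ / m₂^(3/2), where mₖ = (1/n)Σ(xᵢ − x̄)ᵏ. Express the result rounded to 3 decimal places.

1.486

x̄ = (0.3 + 2.3 + 7.3 + 4.7 + 29.0 + 7.8) / 6 = 8.5667
deviations (xᵢ − x̄): -8.2667, -6.2667, -1.2667, -3.8667, 20.4333, -0.7667
Σ(xᵢ − x̄)² = 542.2733 ⇒ m₂ = 542.2733/6 = 90.37889
Σ(xᵢ − x̄)³ = 7660.0296 ⇒ m₃ = 7660.0296/6 = 1276.67159
m₂^(3/2) = 90.37889^(1.5) = 859.21232
g1 = m₃ / m₂^(3/2) = 1276.67159 / 859.21232 ≈ 1.486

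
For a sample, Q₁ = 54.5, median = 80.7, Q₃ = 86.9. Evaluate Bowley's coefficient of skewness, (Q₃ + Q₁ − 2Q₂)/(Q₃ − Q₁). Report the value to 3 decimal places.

-0.617

numerator: Q₃ + Q₁ − 2Q₂ = 86.9 + 54.5 − 2×80.7 = -20.0000
denominator: Q₃ − Q₁ = 86.9 − 54.5 = 32.4000
Bowley skewness = -20.0000 / 32.4000 ≈ -0.617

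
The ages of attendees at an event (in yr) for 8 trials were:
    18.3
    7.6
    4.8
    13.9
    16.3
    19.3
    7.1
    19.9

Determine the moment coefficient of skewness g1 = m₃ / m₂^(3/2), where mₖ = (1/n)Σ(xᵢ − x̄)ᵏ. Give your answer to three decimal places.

-0.315

x̄ = (18.3 + 7.6 + 4.8 + 13.9 + 16.3 + 19.3 + 7.1 + 19.9) / 8 = 13.4000
deviations (xᵢ − x̄): 4.9000, -5.8000, -8.6000, 0.5000, 2.9000, 5.9000, -6.3000, 6.5000
Σ(xᵢ − x̄)² = 257.0200 ⇒ m₂ = 257.0200/8 = 32.12750
Σ(xᵢ − x̄)³ = -459.0480 ⇒ m₃ = -459.0480/8 = -57.38100
m₂^(3/2) = 32.12750^(1.5) = 182.10229
g1 = m₃ / m₂^(3/2) = -57.38100 / 182.10229 ≈ -0.315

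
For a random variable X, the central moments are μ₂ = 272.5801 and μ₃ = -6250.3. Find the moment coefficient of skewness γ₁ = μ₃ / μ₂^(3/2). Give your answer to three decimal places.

-1.389

σ = √μ₂ = √272.5801 = 16.51000
σ³ = μ₂^(3/2) = 4500.29745
γ₁ = μ₃/σ³ = -6250.3 / 4500.29745 ≈ -1.389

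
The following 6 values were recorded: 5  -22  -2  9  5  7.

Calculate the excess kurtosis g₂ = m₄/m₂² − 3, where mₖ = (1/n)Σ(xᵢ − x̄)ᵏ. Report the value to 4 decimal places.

x̄ = 0.3333
Σ(xᵢ − x̄)² = 667.3333 ⇒ m₂ = 111.22222
Σ(xᵢ − x̄)⁴ = 257374.4444 ⇒ m₄ = 42895.74074
m₂² = 12370.38272
g₂ = m₄/m₂² − 3 = 3.46762 − 3 ≈ 0.4676

0.4676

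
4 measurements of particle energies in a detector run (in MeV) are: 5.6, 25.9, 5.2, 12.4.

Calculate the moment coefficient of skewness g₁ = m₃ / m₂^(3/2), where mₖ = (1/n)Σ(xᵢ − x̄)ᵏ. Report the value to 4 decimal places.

0.8004

x̄ = (5.6 + 25.9 + 5.2 + 12.4) / 4 = 12.2750
deviations (xᵢ − x̄): -6.6750, 13.6250, -7.0750, 0.1250
Σ(xᵢ − x̄)² = 280.2675 ⇒ m₂ = 280.2675/4 = 70.06687
Σ(xᵢ − x̄)³ = 1877.8031 ⇒ m₃ = 1877.8031/4 = 469.45078
m₂^(3/2) = 70.06687^(1.5) = 586.50149
g₁ = m₃ / m₂^(3/2) = 469.45078 / 586.50149 ≈ 0.8004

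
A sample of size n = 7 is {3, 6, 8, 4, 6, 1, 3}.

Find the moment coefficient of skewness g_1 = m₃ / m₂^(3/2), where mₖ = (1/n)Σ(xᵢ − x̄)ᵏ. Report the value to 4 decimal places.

0.0960

x̄ = (3 + 6 + 8 + 4 + 6 + 1 + 3) / 7 = 4.4286
deviations (xᵢ − x̄): -1.4286, 1.5714, 3.5714, -0.4286, 1.5714, -3.4286, -1.4286
Σ(xᵢ − x̄)² = 33.7143 ⇒ m₂ = 33.7143/7 = 4.81633
Σ(xᵢ − x̄)³ = 7.1020 ⇒ m₃ = 7.1020/7 = 1.01458
m₂^(3/2) = 4.81633^(1.5) = 10.56997
g_1 = m₃ / m₂^(3/2) = 1.01458 / 10.56997 ≈ 0.0960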